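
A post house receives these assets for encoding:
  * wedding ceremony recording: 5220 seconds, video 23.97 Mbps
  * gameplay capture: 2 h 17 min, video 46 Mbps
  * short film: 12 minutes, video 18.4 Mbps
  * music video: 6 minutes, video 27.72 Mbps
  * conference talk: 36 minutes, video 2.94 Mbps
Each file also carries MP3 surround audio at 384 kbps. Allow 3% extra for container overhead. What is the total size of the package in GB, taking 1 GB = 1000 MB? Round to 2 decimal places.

69.43 GB

Audio: 384 kbps = 0.384 Mbps.
wedding ceremony recording: 24.354 Mbps × 5220 s × 1.03 = 130941.7 Mb
gameplay capture: 46.384 Mbps × 8220 s × 1.03 = 392714.8 Mb
short film: 18.784 Mbps × 720 s × 1.03 = 13930.2 Mb
music video: 28.104 Mbps × 360 s × 1.03 = 10421.0 Mb
conference talk: 3.324 Mbps × 2160 s × 1.03 = 7395.2 Mb
Total: 555402.9 Mb = 69425.4 MB.
= 69.43 GB.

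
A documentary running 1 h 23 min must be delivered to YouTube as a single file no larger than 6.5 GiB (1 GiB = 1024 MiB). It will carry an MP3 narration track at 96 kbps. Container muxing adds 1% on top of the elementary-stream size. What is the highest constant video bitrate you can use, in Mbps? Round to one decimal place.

11.0 Mbps

Budget: 6.5 GiB = 55834.6 Mb.
Stream payload after overhead: 55834.6 / 1.01 = 55281.8 Mb.
1 h 23 min = 83 min = 4980 s
Total bitrate budget: 55281.8 Mb / 4980 s = 11.101 Mbps.
Audio: 96 kbps = 0.096 Mbps.
Video: 11.101 − 0.096 = 11.005 Mbps.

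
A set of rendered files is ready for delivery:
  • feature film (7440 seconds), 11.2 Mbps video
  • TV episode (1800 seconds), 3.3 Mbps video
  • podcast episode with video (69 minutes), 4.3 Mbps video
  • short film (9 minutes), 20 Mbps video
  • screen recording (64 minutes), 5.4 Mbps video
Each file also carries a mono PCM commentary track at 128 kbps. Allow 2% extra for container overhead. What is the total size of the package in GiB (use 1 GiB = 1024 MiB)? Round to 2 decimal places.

16.73 GiB

Audio: 128 kbps = 0.128 Mbps.
feature film: 11.328 Mbps × 7440 s × 1.02 = 85965.9 Mb
TV episode: 3.428 Mbps × 1800 s × 1.02 = 6293.8 Mb
podcast episode with video: 4.428 Mbps × 4140 s × 1.02 = 18698.6 Mb
short film: 20.128 Mbps × 540 s × 1.02 = 11086.5 Mb
screen recording: 5.528 Mbps × 3840 s × 1.02 = 21652.1 Mb
Total: 143696.9 Mb = 17962.1 MB.
= 16.73 GiB.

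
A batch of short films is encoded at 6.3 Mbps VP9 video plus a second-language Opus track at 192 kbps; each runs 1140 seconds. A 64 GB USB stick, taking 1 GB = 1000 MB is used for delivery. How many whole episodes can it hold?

Audio: 192 kbps = 0.192 Mbps.
Total bitrate: 6.492 Mbps.
Per item: 6.492 Mbps × 1140 s = 7,401 Mb = 925.1 MB.
Capacity: 64 GB = 512,000 Mb; 69.18 items → 69 complete.

69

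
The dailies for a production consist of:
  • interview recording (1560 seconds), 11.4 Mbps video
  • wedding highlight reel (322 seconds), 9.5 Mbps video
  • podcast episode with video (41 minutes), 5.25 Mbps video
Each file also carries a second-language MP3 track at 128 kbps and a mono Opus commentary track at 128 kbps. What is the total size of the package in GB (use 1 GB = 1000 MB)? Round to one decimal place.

4.4 GB

Audio total: 128 + 128 = 256 kbps = 0.256 Mbps.
interview recording: 11.656 Mbps × 1560 s = 18183.4 Mb
wedding highlight reel: 9.756 Mbps × 322 s = 3141.4 Mb
podcast episode with video: 5.506 Mbps × 2460 s = 13544.8 Mb
Total: 34869.6 Mb = 4358.7 MB.
= 4.359 GB.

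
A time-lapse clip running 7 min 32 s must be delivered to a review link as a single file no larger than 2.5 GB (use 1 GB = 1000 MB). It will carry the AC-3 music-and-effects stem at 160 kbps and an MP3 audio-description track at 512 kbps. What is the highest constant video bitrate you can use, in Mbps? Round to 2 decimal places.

Budget: 2.5 GB = 20000.0 Mb.
7 min 32 s = 452 s
Total bitrate budget: 20000.0 Mb / 452 s = 44.248 Mbps.
Audio total: 160 + 512 = 672 kbps = 0.672 Mbps.
Video: 44.248 − 0.672 = 43.576 Mbps.

43.58 Mbps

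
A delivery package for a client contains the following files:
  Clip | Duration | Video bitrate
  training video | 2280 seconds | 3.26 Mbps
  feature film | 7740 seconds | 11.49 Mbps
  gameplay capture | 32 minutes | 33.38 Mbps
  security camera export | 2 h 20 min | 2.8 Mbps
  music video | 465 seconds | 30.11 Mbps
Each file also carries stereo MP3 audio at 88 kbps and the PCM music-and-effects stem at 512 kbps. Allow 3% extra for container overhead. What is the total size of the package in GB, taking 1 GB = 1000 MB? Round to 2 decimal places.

Audio total: 88 + 512 = 600 kbps = 0.600 Mbps.
training video: 3.860 Mbps × 2280 s × 1.03 = 9064.8 Mb
feature film: 12.090 Mbps × 7740 s × 1.03 = 96383.9 Mb
gameplay capture: 33.980 Mbps × 1920 s × 1.03 = 67198.8 Mb
security camera export: 3.400 Mbps × 8400 s × 1.03 = 29416.8 Mb
music video: 30.710 Mbps × 465 s × 1.03 = 14708.6 Mb
Total: 216772.9 Mb = 27096.6 MB.
= 27.10 GB.

27.10 GB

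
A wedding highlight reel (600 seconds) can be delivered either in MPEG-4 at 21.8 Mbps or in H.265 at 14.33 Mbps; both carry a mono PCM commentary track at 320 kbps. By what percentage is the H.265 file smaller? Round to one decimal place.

Audio: 320 kbps = 0.320 Mbps.
MPEG-4: 22.120 Mbps × 600 s = 13272.0 Mb = 1.545 GiB.
H.265: 14.650 Mbps × 600 s = 8790.0 Mb = 1.023 GiB.
Reduction: (1 − 1.023/1.545) × 100 = 33.77%.

33.8%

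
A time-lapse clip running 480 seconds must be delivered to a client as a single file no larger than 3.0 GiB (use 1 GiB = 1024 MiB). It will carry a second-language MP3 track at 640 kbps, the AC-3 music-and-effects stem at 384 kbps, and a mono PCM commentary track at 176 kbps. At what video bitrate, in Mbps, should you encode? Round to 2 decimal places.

52.49 Mbps

Budget: 3.0 GiB = 25769.8 Mb.
Total bitrate budget: 25769.8 Mb / 480 s = 53.687 Mbps.
Audio total: 640 + 384 + 176 = 1200 kbps = 1.200 Mbps.
Video: 53.687 − 1.200 = 52.487 Mbps.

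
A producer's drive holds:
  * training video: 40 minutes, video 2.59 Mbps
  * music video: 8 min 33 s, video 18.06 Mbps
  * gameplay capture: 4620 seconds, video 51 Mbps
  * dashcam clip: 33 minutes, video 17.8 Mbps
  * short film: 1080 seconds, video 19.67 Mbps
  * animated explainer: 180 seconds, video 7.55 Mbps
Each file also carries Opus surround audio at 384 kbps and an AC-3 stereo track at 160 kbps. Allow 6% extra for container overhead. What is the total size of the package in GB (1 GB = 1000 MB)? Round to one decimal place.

41.7 GB

Audio total: 384 + 160 = 544 kbps = 0.544 Mbps.
training video: 3.134 Mbps × 2400 s × 1.06 = 7972.9 Mb
music video: 18.604 Mbps × 513 s × 1.06 = 10116.5 Mb
gameplay capture: 51.544 Mbps × 4620 s × 1.06 = 252421.3 Mb
dashcam clip: 18.344 Mbps × 1980 s × 1.06 = 38500.4 Mb
short film: 20.214 Mbps × 1080 s × 1.06 = 23141.0 Mb
animated explainer: 8.094 Mbps × 180 s × 1.06 = 1544.3 Mb
Total: 333696.4 Mb = 41712.0 MB.
= 41.71 GB.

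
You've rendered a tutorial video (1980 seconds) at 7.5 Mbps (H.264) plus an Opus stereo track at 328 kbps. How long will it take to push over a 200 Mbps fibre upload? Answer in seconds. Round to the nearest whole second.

Audio: 328 kbps = 0.328 Mbps.
Total bitrate: 7.828 Mbps.
File: 7.828 Mbps × 1980 s = 15499.4 Mb.
At 200 Mbps: 15499.4 / 200 = 77.5 s ≈ 77.5 seconds.

77 seconds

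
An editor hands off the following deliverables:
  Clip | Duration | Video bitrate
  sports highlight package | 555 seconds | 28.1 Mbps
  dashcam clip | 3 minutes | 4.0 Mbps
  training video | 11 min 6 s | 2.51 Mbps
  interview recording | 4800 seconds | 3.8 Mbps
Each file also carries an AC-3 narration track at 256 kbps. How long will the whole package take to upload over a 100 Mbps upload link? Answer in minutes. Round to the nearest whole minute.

Audio: 256 kbps = 0.256 Mbps.
sports highlight package: 28.356 Mbps × 555 s = 15737.6 Mb
dashcam clip: 4.256 Mbps × 180 s = 766.1 Mb
training video: 2.766 Mbps × 666 s = 1842.2 Mb
interview recording: 4.056 Mbps × 4800 s = 19468.8 Mb
Total: 37814.6 Mb = 4726.8 MB.
At 100 Mbps: 37814.6 / 100 = 378 s ≈ 6.3 minutes.

6 minutes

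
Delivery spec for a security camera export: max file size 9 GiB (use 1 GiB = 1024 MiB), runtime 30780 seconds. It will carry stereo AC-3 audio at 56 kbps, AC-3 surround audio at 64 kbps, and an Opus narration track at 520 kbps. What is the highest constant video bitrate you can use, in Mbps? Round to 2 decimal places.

Budget: 9 GiB = 77309.4 Mb.
Total bitrate budget: 77309.4 Mb / 30780 s = 2.512 Mbps.
Audio total: 56 + 64 + 520 = 640 kbps = 0.640 Mbps.
Video: 2.512 − 0.640 = 1.872 Mbps.

1.87 Mbps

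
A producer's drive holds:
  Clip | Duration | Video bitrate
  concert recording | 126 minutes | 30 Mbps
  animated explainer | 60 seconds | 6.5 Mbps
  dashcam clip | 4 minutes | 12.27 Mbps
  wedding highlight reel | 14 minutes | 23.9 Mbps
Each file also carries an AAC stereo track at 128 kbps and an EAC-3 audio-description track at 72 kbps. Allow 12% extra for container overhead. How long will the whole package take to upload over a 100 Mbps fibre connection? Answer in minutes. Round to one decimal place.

Audio total: 128 + 72 = 200 kbps = 0.200 Mbps.
concert recording: 30.200 Mbps × 7560 s × 1.12 = 255709.4 Mb
animated explainer: 6.700 Mbps × 60 s × 1.12 = 450.2 Mb
dashcam clip: 12.470 Mbps × 240 s × 1.12 = 3351.9 Mb
wedding highlight reel: 24.100 Mbps × 840 s × 1.12 = 22673.3 Mb
Total: 282184.9 Mb = 35273.1 MB.
At 100 Mbps: 282184.9 / 100 = 2822 s ≈ 47 minutes.

47.0 minutes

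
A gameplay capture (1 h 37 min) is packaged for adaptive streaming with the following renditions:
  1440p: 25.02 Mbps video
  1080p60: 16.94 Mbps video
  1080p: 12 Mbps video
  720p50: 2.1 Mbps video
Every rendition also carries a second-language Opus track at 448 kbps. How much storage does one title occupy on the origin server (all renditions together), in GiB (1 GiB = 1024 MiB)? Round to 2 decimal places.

1 h 37 min = 97 min = 5820 s
Audio: 448 kbps = 0.448 Mbps.
Sum of rendition bitrates: (25.02+0.448) + (16.94+0.448) + (12+0.448) + (2.1+0.448) = 57.852 Mbps.
× 5820 s = 336,699 Mb = 42,087 MB = 39.20 GiB.

39.20 GiB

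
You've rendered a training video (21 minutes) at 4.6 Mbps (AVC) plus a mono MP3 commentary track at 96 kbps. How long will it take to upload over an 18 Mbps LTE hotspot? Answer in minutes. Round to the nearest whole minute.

21 min = 1260 s
Audio: 96 kbps = 0.096 Mbps.
Total bitrate: 4.696 Mbps.
File: 4.696 Mbps × 1260 s = 5917.0 Mb.
At 18 Mbps: 5917.0 / 18 = 328.7 s ≈ 5.48 minutes.

5 minutes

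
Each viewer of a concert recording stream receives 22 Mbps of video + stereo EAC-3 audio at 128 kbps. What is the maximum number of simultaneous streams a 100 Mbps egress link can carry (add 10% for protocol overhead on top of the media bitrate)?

4

Audio: 128 kbps = 0.128 Mbps.
Per-viewer media rate: 22.128 Mbps.
On the wire with 10% overhead: 24.341 Mbps.
100 Mbps = 100.0 Mbps; 100.0 / 24.341 = 4.11 → 4 viewers.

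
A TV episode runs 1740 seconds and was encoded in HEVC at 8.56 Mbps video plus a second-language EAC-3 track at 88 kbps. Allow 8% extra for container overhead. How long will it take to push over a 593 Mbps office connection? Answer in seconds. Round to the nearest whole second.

27 seconds

Audio: 88 kbps = 0.088 Mbps.
Total bitrate: 8.648 Mbps.
File: 8.648 Mbps × 1740 s = 15047.5 Mb.
With 8% container overhead: ×1.08. → 16251.3 Mb.
At 593 Mbps: 16251.3 / 593 = 27.4 s ≈ 27.4 seconds.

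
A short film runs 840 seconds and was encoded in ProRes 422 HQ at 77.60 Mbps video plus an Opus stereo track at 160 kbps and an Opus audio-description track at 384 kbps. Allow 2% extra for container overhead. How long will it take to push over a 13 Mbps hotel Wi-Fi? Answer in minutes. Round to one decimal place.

85.8 minutes

Audio total: 160 + 384 = 544 kbps = 0.544 Mbps.
Total bitrate: 78.144 Mbps.
File: 78.144 Mbps × 840 s = 65641.0 Mb.
With 2% container overhead: ×1.02. → 66953.8 Mb.
At 13 Mbps: 66953.8 / 13 = 5150.3 s ≈ 85.8 minutes.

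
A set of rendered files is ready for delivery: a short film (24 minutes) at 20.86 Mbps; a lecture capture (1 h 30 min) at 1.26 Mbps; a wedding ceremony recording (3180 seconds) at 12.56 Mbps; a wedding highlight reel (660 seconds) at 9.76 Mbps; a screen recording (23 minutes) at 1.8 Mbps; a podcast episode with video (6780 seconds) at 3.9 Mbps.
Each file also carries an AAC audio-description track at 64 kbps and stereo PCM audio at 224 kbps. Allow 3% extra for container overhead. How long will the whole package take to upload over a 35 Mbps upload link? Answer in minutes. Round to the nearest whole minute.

58 minutes

Audio total: 64 + 224 = 288 kbps = 0.288 Mbps.
short film: 21.148 Mbps × 1440 s × 1.03 = 31366.7 Mb
lecture capture: 1.548 Mbps × 5400 s × 1.03 = 8610.0 Mb
wedding ceremony recording: 12.848 Mbps × 3180 s × 1.03 = 42082.3 Mb
wedding highlight reel: 10.048 Mbps × 660 s × 1.03 = 6830.6 Mb
screen recording: 2.088 Mbps × 1380 s × 1.03 = 2967.9 Mb
podcast episode with video: 4.188 Mbps × 6780 s × 1.03 = 29246.5 Mb
Total: 121104.0 Mb = 15138.0 MB.
At 35 Mbps: 121104.0 / 35 = 3460 s ≈ 57.7 minutes.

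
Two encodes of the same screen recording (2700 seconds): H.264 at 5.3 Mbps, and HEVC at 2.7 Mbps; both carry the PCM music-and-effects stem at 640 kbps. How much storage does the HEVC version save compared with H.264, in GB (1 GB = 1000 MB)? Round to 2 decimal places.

Audio: 640 kbps = 0.640 Mbps.
H.264: 5.940 Mbps × 2700 s = 16038.0 Mb = 2.005 GB.
HEVC: 3.340 Mbps × 2700 s = 9018.0 Mb = 1.127 GB.
Saving: 2.005 − 1.127 = 0.877 GB.

0.88 GB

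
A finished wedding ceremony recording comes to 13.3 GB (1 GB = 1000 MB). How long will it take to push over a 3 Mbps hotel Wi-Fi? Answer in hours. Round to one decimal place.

File: 13.3 GB = 106400.0 Mb.
At 3 Mbps: 106400.0 / 3 = 35466.7 s ≈ 9.85 hours.

9.9 hours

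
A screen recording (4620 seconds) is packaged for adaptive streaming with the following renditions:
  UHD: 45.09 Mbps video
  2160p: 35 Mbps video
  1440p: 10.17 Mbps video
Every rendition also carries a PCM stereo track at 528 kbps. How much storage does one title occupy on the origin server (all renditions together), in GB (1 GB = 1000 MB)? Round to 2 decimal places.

Audio: 528 kbps = 0.528 Mbps.
Sum of rendition bitrates: (45.09+0.528) + (35+0.528) + (10.17+0.528) = 91.844 Mbps.
× 4620 s = 424,319 Mb = 53,040 MB = 53.04 GB.

53.04 GB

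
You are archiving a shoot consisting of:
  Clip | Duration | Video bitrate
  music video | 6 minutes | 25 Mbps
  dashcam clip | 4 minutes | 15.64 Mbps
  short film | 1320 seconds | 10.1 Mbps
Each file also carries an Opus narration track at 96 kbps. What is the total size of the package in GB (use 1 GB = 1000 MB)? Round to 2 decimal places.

3.28 GB

Audio: 96 kbps = 0.096 Mbps.
music video: 25.096 Mbps × 360 s = 9034.6 Mb
dashcam clip: 15.736 Mbps × 240 s = 3776.6 Mb
short film: 10.196 Mbps × 1320 s = 13458.7 Mb
Total: 26269.9 Mb = 3283.7 MB.
= 3.284 GB.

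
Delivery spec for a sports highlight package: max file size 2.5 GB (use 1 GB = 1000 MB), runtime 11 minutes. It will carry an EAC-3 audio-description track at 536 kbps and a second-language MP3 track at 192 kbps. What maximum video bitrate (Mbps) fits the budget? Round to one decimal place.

29.6 Mbps

Budget: 2.5 GB = 20000.0 Mb.
11 min = 660 s
Total bitrate budget: 20000.0 Mb / 660 s = 30.303 Mbps.
Audio total: 536 + 192 = 728 kbps = 0.728 Mbps.
Video: 30.303 − 0.728 = 29.575 Mbps.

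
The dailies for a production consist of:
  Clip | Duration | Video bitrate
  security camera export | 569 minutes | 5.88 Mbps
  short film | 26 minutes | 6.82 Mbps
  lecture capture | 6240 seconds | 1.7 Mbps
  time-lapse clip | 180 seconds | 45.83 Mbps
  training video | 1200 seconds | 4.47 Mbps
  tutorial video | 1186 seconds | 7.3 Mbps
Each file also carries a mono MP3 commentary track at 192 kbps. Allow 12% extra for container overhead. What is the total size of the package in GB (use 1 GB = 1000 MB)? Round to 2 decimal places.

Audio: 192 kbps = 0.192 Mbps.
security camera export: 6.072 Mbps × 34140 s × 1.12 = 232173.8 Mb
short film: 7.012 Mbps × 1560 s × 1.12 = 12251.4 Mb
lecture capture: 1.892 Mbps × 6240 s × 1.12 = 13222.8 Mb
time-lapse clip: 46.022 Mbps × 180 s × 1.12 = 9278.0 Mb
training video: 4.662 Mbps × 1200 s × 1.12 = 6265.7 Mb
tutorial video: 7.492 Mbps × 1186 s × 1.12 = 9951.8 Mb
Total: 283143.6 Mb = 35392.9 MB.
= 35.39 GB.

35.39 GB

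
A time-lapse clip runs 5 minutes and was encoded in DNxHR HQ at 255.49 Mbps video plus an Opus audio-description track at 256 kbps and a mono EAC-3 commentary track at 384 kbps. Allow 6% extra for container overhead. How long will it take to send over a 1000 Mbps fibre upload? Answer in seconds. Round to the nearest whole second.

81 seconds

5 min = 300 s
Audio total: 256 + 384 = 640 kbps = 0.640 Mbps.
Total bitrate: 256.130 Mbps.
File: 256.130 Mbps × 300 s = 76839.0 Mb.
With 6% container overhead: ×1.06. → 81449.3 Mb.
At 1000 Mbps: 81449.3 / 1000 = 81.4 s ≈ 81.4 seconds.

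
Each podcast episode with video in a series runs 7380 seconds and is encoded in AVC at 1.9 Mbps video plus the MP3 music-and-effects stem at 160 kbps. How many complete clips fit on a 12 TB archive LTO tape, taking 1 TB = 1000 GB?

Audio: 160 kbps = 0.160 Mbps.
Total bitrate: 2.060 Mbps.
Per item: 2.060 Mbps × 7380 s = 15,203 Mb = 1,900 MB.
Capacity: 12 TB = 96,000,000 Mb; 6314.63 items → 6314 complete.

6314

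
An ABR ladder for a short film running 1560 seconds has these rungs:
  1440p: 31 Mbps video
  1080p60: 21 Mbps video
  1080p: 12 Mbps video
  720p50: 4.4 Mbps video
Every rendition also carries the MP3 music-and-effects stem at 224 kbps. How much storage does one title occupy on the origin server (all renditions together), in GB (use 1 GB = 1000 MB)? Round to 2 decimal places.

13.51 GB

Audio: 224 kbps = 0.224 Mbps.
Sum of rendition bitrates: (31+0.224) + (21+0.224) + (12+0.224) + (4.4+0.224) = 69.296 Mbps.
× 1560 s = 108,102 Mb = 13,513 MB = 13.51 GB.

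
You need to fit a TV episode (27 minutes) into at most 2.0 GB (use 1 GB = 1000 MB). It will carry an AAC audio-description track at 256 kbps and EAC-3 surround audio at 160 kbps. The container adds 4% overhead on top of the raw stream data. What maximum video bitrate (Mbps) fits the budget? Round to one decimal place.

Budget: 2.0 GB = 16000.0 Mb.
Stream payload after overhead: 16000.0 / 1.04 = 15384.6 Mb.
27 min = 1620 s
Total bitrate budget: 15384.6 Mb / 1620 s = 9.497 Mbps.
Audio total: 256 + 160 = 416 kbps = 0.416 Mbps.
Video: 9.497 − 0.416 = 9.081 Mbps.

9.1 Mbps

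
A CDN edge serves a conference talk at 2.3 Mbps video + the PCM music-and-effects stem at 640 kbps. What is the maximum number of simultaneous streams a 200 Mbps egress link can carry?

68

Audio: 640 kbps = 0.640 Mbps.
Per-viewer media rate: 2.940 Mbps.
200 Mbps = 200.0 Mbps; 200.0 / 2.940 = 68.03 → 68 viewers.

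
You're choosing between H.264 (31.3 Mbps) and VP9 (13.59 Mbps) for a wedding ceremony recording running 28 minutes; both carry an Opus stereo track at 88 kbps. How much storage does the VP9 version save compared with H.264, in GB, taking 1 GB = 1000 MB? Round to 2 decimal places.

3.72 GB

28 min = 1680 s
Audio: 88 kbps = 0.088 Mbps.
H.264: 31.388 Mbps × 1680 s = 52731.8 Mb = 6.591 GB.
VP9: 13.678 Mbps × 1680 s = 22979.0 Mb = 2.872 GB.
Saving: 6.591 − 2.872 = 3.719 GB.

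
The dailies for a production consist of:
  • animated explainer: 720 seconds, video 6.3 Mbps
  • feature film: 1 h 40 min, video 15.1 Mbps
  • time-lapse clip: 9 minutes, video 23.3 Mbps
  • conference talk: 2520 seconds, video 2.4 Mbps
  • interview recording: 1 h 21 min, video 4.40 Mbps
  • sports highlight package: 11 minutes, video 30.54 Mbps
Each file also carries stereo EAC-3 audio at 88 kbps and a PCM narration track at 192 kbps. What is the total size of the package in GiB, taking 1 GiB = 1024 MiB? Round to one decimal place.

18.6 GiB

Audio total: 88 + 192 = 280 kbps = 0.280 Mbps.
animated explainer: 6.580 Mbps × 720 s = 4737.6 Mb
feature film: 15.380 Mbps × 6000 s = 92280.0 Mb
time-lapse clip: 23.580 Mbps × 540 s = 12733.2 Mb
conference talk: 2.680 Mbps × 2520 s = 6753.6 Mb
interview recording: 4.680 Mbps × 4860 s = 22744.8 Mb
sports highlight package: 30.820 Mbps × 660 s = 20341.2 Mb
Total: 159590.4 Mb = 19948.8 MB.
= 18.58 GiB.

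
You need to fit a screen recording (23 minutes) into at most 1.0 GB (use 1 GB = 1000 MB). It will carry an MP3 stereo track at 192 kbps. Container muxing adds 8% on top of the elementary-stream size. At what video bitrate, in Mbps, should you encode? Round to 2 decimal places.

Budget: 1.0 GB = 8000.0 Mb.
Stream payload after overhead: 8000.0 / 1.08 = 7407.4 Mb.
23 min = 1380 s
Total bitrate budget: 7407.4 Mb / 1380 s = 5.368 Mbps.
Audio: 192 kbps = 0.192 Mbps.
Video: 5.368 − 0.192 = 5.176 Mbps.

5.18 Mbps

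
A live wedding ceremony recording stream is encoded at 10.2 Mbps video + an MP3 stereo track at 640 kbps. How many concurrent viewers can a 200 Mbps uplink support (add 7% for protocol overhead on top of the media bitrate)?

Audio: 640 kbps = 0.640 Mbps.
Per-viewer media rate: 10.840 Mbps.
On the wire with 7% overhead: 11.599 Mbps.
200 Mbps = 200.0 Mbps; 200.0 / 11.599 = 17.24 → 17 viewers.

17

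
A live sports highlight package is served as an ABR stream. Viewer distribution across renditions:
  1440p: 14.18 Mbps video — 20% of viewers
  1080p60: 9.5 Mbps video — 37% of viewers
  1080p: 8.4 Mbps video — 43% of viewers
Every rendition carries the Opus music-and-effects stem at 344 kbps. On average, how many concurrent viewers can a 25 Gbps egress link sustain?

Audio: 344 kbps = 0.344 Mbps.
Average per-viewer bitrate: 0.20×14.524 + 0.37×9.844 + 0.43×8.744 = 10.307 Mbps.
25 Gbps = 25,000 Mbps; 25,000 / 10.307 = 2425.54 → 2425.

2425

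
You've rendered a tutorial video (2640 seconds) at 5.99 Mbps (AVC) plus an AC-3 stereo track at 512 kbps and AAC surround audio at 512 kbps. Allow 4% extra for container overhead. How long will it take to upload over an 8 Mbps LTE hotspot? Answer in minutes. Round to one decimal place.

40.1 minutes

Audio total: 512 + 512 = 1024 kbps = 1.024 Mbps.
Total bitrate: 7.014 Mbps.
File: 7.014 Mbps × 2640 s = 18517.0 Mb.
With 4% container overhead: ×1.04. → 19257.6 Mb.
At 8 Mbps: 19257.6 / 8 = 2407.2 s ≈ 40.1 minutes.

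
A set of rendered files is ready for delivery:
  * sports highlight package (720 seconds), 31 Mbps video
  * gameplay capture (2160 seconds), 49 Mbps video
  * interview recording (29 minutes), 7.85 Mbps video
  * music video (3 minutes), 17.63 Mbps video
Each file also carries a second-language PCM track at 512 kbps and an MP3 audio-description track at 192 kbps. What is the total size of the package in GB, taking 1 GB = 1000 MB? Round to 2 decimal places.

Audio total: 512 + 192 = 704 kbps = 0.704 Mbps.
sports highlight package: 31.704 Mbps × 720 s = 22826.9 Mb
gameplay capture: 49.704 Mbps × 2160 s = 107360.6 Mb
interview recording: 8.554 Mbps × 1740 s = 14884.0 Mb
music video: 18.334 Mbps × 180 s = 3300.1 Mb
Total: 148371.6 Mb = 18546.5 MB.
= 18.55 GB.

18.55 GB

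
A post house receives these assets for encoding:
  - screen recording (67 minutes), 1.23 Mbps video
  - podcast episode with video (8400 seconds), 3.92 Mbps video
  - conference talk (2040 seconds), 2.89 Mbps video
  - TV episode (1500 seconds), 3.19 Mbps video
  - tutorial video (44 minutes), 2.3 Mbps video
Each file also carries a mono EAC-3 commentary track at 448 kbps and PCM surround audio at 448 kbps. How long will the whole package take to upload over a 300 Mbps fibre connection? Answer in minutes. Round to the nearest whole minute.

4 minutes

Audio total: 448 + 448 = 896 kbps = 0.896 Mbps.
screen recording: 2.126 Mbps × 4020 s = 8546.5 Mb
podcast episode with video: 4.816 Mbps × 8400 s = 40454.4 Mb
conference talk: 3.786 Mbps × 2040 s = 7723.4 Mb
TV episode: 4.086 Mbps × 1500 s = 6129.0 Mb
tutorial video: 3.196 Mbps × 2640 s = 8437.4 Mb
Total: 71290.8 Mb = 8911.4 MB.
At 300 Mbps: 71290.8 / 300 = 238 s ≈ 3.96 minutes.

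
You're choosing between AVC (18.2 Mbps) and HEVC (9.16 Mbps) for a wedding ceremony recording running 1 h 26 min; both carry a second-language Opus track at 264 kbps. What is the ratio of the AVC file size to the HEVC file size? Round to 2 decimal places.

1 h 26 min = 86 min = 5160 s
Audio: 264 kbps = 0.264 Mbps.
AVC: 18.464 Mbps × 5160 s = 95274.2 Mb = 11.091 GiB.
HEVC: 9.424 Mbps × 5160 s = 48627.8 Mb = 5.661 GiB.
Ratio: 11.091 / 5.661 = 1.959.

1.96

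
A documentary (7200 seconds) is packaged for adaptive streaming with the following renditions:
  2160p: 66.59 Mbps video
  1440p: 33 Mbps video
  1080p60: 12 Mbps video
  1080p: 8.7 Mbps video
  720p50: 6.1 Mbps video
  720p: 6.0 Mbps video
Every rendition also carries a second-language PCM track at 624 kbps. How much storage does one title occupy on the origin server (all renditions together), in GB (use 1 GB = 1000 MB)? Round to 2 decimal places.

Audio: 624 kbps = 0.624 Mbps.
Sum of rendition bitrates: (66.59+0.624) + (33+0.624) + (12+0.624) + (8.7+0.624) + (6.1+0.624) + (6.0+0.624) = 136.134 Mbps.
× 7200 s = 980,165 Mb = 122,521 MB = 122.5 GB.

122.52 GB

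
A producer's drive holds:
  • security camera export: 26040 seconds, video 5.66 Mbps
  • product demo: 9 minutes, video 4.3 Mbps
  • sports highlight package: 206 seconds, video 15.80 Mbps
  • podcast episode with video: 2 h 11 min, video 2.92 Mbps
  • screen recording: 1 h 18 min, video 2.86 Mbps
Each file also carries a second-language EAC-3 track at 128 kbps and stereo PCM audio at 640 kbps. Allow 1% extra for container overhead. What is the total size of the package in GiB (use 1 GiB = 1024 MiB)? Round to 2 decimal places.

Audio total: 128 + 640 = 768 kbps = 0.768 Mbps.
security camera export: 6.428 Mbps × 26040 s × 1.01 = 169059.0 Mb
product demo: 5.068 Mbps × 540 s × 1.01 = 2764.1 Mb
sports highlight package: 16.568 Mbps × 206 s × 1.01 = 3447.1 Mb
podcast episode with video: 3.688 Mbps × 7860 s × 1.01 = 29277.6 Mb
screen recording: 3.628 Mbps × 4680 s × 1.01 = 17148.8 Mb
Total: 221696.6 Mb = 27712.1 MB.
= 25.81 GiB.

25.81 GiB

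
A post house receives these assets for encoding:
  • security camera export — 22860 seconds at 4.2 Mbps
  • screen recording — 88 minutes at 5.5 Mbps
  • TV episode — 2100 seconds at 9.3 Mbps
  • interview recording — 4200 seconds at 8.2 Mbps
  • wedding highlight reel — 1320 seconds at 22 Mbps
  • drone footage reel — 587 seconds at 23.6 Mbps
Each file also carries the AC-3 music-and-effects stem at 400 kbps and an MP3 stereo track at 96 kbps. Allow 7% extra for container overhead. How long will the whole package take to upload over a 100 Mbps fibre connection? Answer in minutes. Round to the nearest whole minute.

43 minutes

Audio total: 400 + 96 = 496 kbps = 0.496 Mbps.
security camera export: 4.696 Mbps × 22860 s × 1.07 = 114865.1 Mb
screen recording: 5.996 Mbps × 5280 s × 1.07 = 33875.0 Mb
TV episode: 9.796 Mbps × 2100 s × 1.07 = 22011.6 Mb
interview recording: 8.696 Mbps × 4200 s × 1.07 = 39079.8 Mb
wedding highlight reel: 22.496 Mbps × 1320 s × 1.07 = 31773.4 Mb
drone footage reel: 24.096 Mbps × 587 s × 1.07 = 15134.5 Mb
Total: 256739.3 Mb = 32092.4 MB.
At 100 Mbps: 256739.3 / 100 = 2567 s ≈ 42.8 minutes.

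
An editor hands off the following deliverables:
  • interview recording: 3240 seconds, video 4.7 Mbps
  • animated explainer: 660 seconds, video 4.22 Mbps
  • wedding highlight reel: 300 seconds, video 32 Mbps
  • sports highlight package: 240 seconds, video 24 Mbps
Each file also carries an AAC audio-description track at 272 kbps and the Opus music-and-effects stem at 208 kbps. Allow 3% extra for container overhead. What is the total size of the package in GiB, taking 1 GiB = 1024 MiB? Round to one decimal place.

Audio total: 272 + 208 = 480 kbps = 0.480 Mbps.
interview recording: 5.180 Mbps × 3240 s × 1.03 = 17286.7 Mb
animated explainer: 4.700 Mbps × 660 s × 1.03 = 3195.1 Mb
wedding highlight reel: 32.480 Mbps × 300 s × 1.03 = 10036.3 Mb
sports highlight package: 24.480 Mbps × 240 s × 1.03 = 6051.5 Mb
Total: 36569.5 Mb = 4571.2 MB.
= 4.257 GiB.

4.3 GiB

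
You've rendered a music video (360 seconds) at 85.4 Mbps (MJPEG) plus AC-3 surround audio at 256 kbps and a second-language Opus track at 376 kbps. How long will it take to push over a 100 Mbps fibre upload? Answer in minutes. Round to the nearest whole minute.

5 minutes

Audio total: 256 + 376 = 632 kbps = 0.632 Mbps.
Total bitrate: 86.032 Mbps.
File: 86.032 Mbps × 360 s = 30971.5 Mb.
At 100 Mbps: 30971.5 / 100 = 309.7 s ≈ 5.16 minutes.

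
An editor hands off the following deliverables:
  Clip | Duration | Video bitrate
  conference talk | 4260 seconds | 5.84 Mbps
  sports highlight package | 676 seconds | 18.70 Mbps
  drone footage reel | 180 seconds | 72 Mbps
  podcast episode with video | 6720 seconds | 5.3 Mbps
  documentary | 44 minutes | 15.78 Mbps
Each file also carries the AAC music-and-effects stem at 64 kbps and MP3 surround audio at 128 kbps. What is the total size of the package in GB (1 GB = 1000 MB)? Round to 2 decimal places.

Audio total: 64 + 128 = 192 kbps = 0.192 Mbps.
conference talk: 6.032 Mbps × 4260 s = 25696.3 Mb
sports highlight package: 18.892 Mbps × 676 s = 12771.0 Mb
drone footage reel: 72.192 Mbps × 180 s = 12994.6 Mb
podcast episode with video: 5.492 Mbps × 6720 s = 36906.2 Mb
documentary: 15.972 Mbps × 2640 s = 42166.1 Mb
Total: 130534.2 Mb = 16316.8 MB.
= 16.32 GB.

16.32 GB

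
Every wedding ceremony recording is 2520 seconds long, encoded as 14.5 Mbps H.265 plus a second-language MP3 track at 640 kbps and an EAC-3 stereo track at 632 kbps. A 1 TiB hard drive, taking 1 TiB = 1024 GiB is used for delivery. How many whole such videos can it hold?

221

Audio total: 640 + 632 = 1272 kbps = 1.272 Mbps.
Total bitrate: 15.772 Mbps.
Per item: 15.772 Mbps × 2520 s = 39,745 Mb = 4,968 MB.
Capacity: 1 TiB = 8,796,093 Mb; 221.31 items → 221 complete.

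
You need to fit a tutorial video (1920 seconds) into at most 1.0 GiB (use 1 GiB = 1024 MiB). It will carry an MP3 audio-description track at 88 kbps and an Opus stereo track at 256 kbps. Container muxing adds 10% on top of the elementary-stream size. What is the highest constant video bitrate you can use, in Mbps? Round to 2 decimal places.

3.72 Mbps

Budget: 1.0 GiB = 8589.9 Mb.
Stream payload after overhead: 8589.9 / 1.10 = 7809.0 Mb.
Total bitrate budget: 7809.0 Mb / 1920 s = 4.067 Mbps.
Audio total: 88 + 256 = 344 kbps = 0.344 Mbps.
Video: 4.067 − 0.344 = 3.723 Mbps.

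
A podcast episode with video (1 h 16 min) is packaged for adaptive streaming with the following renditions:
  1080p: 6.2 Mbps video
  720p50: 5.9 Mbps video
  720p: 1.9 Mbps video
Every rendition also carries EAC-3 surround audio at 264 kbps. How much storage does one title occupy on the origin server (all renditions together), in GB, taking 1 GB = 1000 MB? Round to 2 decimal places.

8.43 GB

1 h 16 min = 76 min = 4560 s
Audio: 264 kbps = 0.264 Mbps.
Sum of rendition bitrates: (6.2+0.264) + (5.9+0.264) + (1.9+0.264) = 14.792 Mbps.
× 4560 s = 67,452 Mb = 8,431 MB = 8.431 GB.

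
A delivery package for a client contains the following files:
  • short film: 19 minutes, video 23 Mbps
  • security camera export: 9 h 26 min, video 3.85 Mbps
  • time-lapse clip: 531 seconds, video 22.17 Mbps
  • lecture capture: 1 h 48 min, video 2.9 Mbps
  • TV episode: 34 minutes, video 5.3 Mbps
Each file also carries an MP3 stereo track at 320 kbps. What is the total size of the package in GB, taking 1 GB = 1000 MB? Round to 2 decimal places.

26.56 GB

Audio: 320 kbps = 0.320 Mbps.
short film: 23.320 Mbps × 1140 s = 26584.8 Mb
security camera export: 4.170 Mbps × 33960 s = 141613.2 Mb
time-lapse clip: 22.490 Mbps × 531 s = 11942.2 Mb
lecture capture: 3.220 Mbps × 6480 s = 20865.6 Mb
TV episode: 5.620 Mbps × 2040 s = 11464.8 Mb
Total: 212470.6 Mb = 26558.8 MB.
= 26.56 GB.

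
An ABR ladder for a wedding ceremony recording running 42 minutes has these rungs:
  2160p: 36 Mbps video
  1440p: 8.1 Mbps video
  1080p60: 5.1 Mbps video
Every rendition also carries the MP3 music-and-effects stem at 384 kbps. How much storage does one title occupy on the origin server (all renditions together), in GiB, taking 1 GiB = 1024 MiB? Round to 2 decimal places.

14.77 GiB

42 min = 2520 s
Audio: 384 kbps = 0.384 Mbps.
Sum of rendition bitrates: (36+0.384) + (8.1+0.384) + (5.1+0.384) = 50.352 Mbps.
× 2520 s = 126,887 Mb = 15,861 MB = 14.77 GiB.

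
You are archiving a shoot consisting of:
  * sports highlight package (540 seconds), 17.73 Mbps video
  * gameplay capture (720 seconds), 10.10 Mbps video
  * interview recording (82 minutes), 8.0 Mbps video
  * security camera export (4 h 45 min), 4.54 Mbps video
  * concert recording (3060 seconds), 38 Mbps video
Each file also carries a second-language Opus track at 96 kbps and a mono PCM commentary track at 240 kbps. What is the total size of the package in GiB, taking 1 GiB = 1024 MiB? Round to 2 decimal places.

Audio total: 96 + 240 = 336 kbps = 0.336 Mbps.
sports highlight package: 18.066 Mbps × 540 s = 9755.6 Mb
gameplay capture: 10.436 Mbps × 720 s = 7513.9 Mb
interview recording: 8.336 Mbps × 4920 s = 41013.1 Mb
security camera export: 4.876 Mbps × 17100 s = 83379.6 Mb
concert recording: 38.336 Mbps × 3060 s = 117308.2 Mb
Total: 258970.4 Mb = 32371.3 MB.
= 30.15 GiB.

30.15 GiB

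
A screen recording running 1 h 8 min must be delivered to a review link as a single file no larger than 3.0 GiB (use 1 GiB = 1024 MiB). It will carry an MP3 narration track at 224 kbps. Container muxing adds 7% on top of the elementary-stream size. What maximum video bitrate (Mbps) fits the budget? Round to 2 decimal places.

Budget: 3.0 GiB = 25769.8 Mb.
Stream payload after overhead: 25769.8 / 1.07 = 24083.9 Mb.
1 h 8 min = 68 min = 4080 s
Total bitrate budget: 24083.9 Mb / 4080 s = 5.903 Mbps.
Audio: 224 kbps = 0.224 Mbps.
Video: 5.903 − 0.224 = 5.679 Mbps.

5.68 Mbps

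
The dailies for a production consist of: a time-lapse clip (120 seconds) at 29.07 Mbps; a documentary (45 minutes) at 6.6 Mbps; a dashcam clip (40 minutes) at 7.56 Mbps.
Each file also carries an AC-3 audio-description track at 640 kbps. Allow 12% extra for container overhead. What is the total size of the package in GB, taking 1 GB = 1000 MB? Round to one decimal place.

Audio: 640 kbps = 0.640 Mbps.
time-lapse clip: 29.710 Mbps × 120 s × 1.12 = 3993.0 Mb
documentary: 7.240 Mbps × 2700 s × 1.12 = 21893.8 Mb
dashcam clip: 8.200 Mbps × 2400 s × 1.12 = 22041.6 Mb
Total: 47928.4 Mb = 5991.0 MB.
= 5.991 GB.

6.0 GB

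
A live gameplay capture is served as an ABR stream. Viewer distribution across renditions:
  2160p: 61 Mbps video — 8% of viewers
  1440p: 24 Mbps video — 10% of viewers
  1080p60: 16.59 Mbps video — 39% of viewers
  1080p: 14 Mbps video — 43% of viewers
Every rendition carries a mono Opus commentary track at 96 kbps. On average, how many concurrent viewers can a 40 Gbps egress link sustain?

2013

Audio: 96 kbps = 0.096 Mbps.
Average per-viewer bitrate: 0.08×61.096 + 0.10×24.096 + 0.39×16.686 + 0.43×14.096 = 19.866 Mbps.
40 Gbps = 40,000 Mbps; 40,000 / 19.866 = 2013.48 → 2013.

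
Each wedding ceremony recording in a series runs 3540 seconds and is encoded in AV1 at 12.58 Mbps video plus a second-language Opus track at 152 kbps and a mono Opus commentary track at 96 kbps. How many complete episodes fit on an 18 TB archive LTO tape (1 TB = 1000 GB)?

3171

Audio total: 152 + 96 = 248 kbps = 0.248 Mbps.
Total bitrate: 12.828 Mbps.
Per item: 12.828 Mbps × 3540 s = 45,411 Mb = 5,676 MB.
Capacity: 18 TB = 144,000,000 Mb; 3171.03 items → 3171 complete.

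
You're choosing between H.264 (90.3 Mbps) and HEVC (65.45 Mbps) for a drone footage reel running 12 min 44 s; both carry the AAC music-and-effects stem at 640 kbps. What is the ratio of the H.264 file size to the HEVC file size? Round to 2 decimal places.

1.38

12 min 44 s = 764 s
Audio: 640 kbps = 0.640 Mbps.
H.264: 90.940 Mbps × 764 s = 69478.2 Mb = 8.685 GB.
HEVC: 66.090 Mbps × 764 s = 50492.8 Mb = 6.312 GB.
Ratio: 8.685 / 6.312 = 1.376.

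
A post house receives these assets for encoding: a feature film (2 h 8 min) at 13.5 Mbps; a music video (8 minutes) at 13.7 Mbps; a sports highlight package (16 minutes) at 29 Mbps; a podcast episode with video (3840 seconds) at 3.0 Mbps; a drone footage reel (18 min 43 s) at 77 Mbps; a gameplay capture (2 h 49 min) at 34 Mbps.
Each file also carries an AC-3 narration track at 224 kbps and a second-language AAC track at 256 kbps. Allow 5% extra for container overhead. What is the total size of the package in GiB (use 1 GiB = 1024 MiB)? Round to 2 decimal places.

72.42 GiB

Audio total: 224 + 256 = 480 kbps = 0.480 Mbps.
feature film: 13.980 Mbps × 7680 s × 1.05 = 112734.7 Mb
music video: 14.180 Mbps × 480 s × 1.05 = 7146.7 Mb
sports highlight package: 29.480 Mbps × 960 s × 1.05 = 29715.8 Mb
podcast episode with video: 3.480 Mbps × 3840 s × 1.05 = 14031.4 Mb
drone footage reel: 77.480 Mbps × 1123 s × 1.05 = 91360.5 Mb
gameplay capture: 34.480 Mbps × 10140 s × 1.05 = 367108.6 Mb
Total: 622097.7 Mb = 77762.2 MB.
= 72.42 GiB.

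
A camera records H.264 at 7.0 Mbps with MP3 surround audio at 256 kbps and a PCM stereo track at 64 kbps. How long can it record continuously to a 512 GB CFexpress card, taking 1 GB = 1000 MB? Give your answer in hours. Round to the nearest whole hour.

155 hours

Audio total: 256 + 64 = 320 kbps = 0.320 Mbps.
Total bitrate: 7.0 + 0.320 = 7.320 Mbps.
Capacity: 512 GB = 4,096,000 Mb.
Recording time: 4,096,000 / 7.320 = 559,563 s ≈ 155 hours.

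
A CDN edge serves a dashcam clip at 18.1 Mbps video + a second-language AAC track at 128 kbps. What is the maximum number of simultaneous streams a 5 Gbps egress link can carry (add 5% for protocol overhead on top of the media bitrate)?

Audio: 128 kbps = 0.128 Mbps.
Per-viewer media rate: 18.228 Mbps.
On the wire with 5% overhead: 19.139 Mbps.
5 Gbps = 5,000 Mbps; 5,000 / 19.139 = 261.24 → 261 viewers.

261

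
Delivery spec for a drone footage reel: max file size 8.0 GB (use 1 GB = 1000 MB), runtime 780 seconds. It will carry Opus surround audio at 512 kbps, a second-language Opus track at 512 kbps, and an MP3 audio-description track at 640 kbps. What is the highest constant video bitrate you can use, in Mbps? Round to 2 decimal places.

Budget: 8.0 GB = 64000.0 Mb.
Total bitrate budget: 64000.0 Mb / 780 s = 82.051 Mbps.
Audio total: 512 + 512 + 640 = 1664 kbps = 1.664 Mbps.
Video: 82.051 − 1.664 = 80.387 Mbps.

80.39 Mbps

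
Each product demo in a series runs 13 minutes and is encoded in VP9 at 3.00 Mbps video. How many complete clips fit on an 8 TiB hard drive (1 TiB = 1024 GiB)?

30072

13 min = 780 s
Per item: 3.000 Mbps × 780 s = 2,340 Mb = 292.5 MB.
Capacity: 8 TiB = 70,368,744 Mb; 30072.11 items → 30072 complete.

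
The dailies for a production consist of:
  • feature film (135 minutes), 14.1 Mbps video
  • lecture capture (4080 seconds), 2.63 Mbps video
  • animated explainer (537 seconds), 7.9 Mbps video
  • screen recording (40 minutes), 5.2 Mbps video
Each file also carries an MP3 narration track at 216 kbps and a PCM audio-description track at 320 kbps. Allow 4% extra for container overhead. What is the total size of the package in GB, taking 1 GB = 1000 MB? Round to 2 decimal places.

Audio total: 216 + 320 = 536 kbps = 0.536 Mbps.
feature film: 14.636 Mbps × 8100 s × 1.04 = 123293.7 Mb
lecture capture: 3.166 Mbps × 4080 s × 1.04 = 13434.0 Mb
animated explainer: 8.436 Mbps × 537 s × 1.04 = 4711.3 Mb
screen recording: 5.736 Mbps × 2400 s × 1.04 = 14317.1 Mb
Total: 155756.0 Mb = 19469.5 MB.
= 19.47 GB.

19.47 GB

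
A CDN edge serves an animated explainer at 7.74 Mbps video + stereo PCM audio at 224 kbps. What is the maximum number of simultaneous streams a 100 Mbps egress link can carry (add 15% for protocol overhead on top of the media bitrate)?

Audio: 224 kbps = 0.224 Mbps.
Per-viewer media rate: 7.964 Mbps.
On the wire with 15% overhead: 9.159 Mbps.
100 Mbps = 100.0 Mbps; 100.0 / 9.159 = 10.92 → 10 viewers.

10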